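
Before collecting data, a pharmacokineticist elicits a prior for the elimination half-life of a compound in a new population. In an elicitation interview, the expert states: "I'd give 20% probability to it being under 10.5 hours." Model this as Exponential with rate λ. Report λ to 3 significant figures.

P(T < 10.5) = 1 − e^(−λ·10.5) = 0.2, so λ = −ln(1−0.2)/10.5 = −ln(0.8)/10.5 = 0.0213.

λ ≈ 0.0213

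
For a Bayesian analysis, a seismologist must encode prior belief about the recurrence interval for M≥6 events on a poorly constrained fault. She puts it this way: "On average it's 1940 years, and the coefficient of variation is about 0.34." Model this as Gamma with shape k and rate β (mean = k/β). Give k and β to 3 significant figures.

For Gamma(k, rate β): mean = k/β, variance = k/β², so CV = 1/√k.
CV = 0.34, hence k = 1/CV² = 8.65.
Then β = k/mean = 8.65/1940 = 0.00446.

k ≈ 8.65, β ≈ 0.00446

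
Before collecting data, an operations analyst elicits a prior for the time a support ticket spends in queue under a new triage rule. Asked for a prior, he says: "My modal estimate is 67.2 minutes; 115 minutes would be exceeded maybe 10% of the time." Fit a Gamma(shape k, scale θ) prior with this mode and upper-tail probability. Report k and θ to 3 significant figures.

k ≈ 7.56, θ ≈ 10.2

Gamma(k,θ) with k>1 has mode (k−1)θ, so θ = 67.2/(k−1).
Need P(X < 115) = 0.9 with θ tied to k this way. Start at k = 2, θ = 67.2: P(X<115) ≈ 0.510.
Too low — raise k to concentrate. Iterating converges to k ≈ 7.56.
Then θ = 67.2/(7.56−1) ≈ 10.2.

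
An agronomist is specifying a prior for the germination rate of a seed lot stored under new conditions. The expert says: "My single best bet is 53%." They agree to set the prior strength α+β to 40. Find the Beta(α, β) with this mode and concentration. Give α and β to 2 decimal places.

For α,β > 1 the Beta mode is (α−1)/(α+β−2). With α+β = 40, the mode is (α−1)/38.
Set (α−1)/38 = 0.53 → α = 1 + 0.53·38 = 21.14.
β = 40 − α = 18.86.

α = 21.14, β = 18.86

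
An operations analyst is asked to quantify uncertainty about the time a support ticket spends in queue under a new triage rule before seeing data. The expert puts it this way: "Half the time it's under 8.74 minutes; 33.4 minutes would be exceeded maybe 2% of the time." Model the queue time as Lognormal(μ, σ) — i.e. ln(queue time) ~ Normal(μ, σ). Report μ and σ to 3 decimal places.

μ ≈ 2.168, σ ≈ 0.653

If T ~ Lognormal(μ,σ) then ln T ~ Normal(μ,σ), so the p-quantile of ln T is μ + z_p·σ.
ln(8.74) = 2.168 and ln(33.4) = 3.509; z_{0.5} = 0, z_{0.98} = 2.054.
σ = (3.509 − 2.168)/(2.054 − (0)) = 0.653.
μ = 2.168 − (0)·0.653 = 2.168.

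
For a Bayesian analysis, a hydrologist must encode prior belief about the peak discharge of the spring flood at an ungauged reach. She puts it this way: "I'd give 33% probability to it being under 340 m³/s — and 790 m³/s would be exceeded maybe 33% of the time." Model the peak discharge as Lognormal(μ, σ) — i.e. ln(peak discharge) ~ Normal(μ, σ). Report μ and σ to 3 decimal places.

If T ~ Lognormal(μ,σ) then ln T ~ Normal(μ,σ), so the p-quantile of ln T is μ + z_p·σ.
ln(340) = 5.829 and ln(790) = 6.672; z_{0.33} = -0.4399, z_{0.67} = 0.4399.
σ = (6.672 − 5.829)/(0.4399 − (-0.4399)) = 0.958.
μ = 5.829 − (-0.4399)·0.958 = 6.250.

μ ≈ 6.250, σ ≈ 0.958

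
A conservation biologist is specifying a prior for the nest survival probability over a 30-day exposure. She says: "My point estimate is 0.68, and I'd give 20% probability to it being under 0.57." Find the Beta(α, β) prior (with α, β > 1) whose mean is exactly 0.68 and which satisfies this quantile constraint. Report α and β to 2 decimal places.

α ≈ 8.21, β ≈ 3.86

With mean 0.68 fixed, write α = 0.68s, β = 0.32s where s = α+β.
Need P(θ < 0.57) = 0.2 under Beta(0.68s, 0.32s). Normal approximation: (q−m)/√(m(1−m)/s) ≈ z_{0.2} = -0.842, so s ≈ 0.68·0.32·(-0.842)²/(0.57−0.68)² = 12.7.
At s = 12.7: P(θ<0.57) ≈ 0.195. Adjusting to match 0.2 gives s ≈ 12.08.
So α = 0.68·12.08 ≈ 8.21, β = 0.32·12.08 ≈ 3.86.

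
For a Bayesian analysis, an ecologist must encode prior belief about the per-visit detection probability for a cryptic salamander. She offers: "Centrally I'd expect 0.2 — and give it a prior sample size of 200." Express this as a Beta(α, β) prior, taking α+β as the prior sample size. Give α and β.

α = 40, β = 160

Under the effective-sample-size interpretation, Beta(α, β) has prior mean α/(α+β) and prior sample size α+β.
So α+β = 200 and α/(α+β) = 0.2, giving α = 0.2·200 = 40 and β = 200 − 40 = 160.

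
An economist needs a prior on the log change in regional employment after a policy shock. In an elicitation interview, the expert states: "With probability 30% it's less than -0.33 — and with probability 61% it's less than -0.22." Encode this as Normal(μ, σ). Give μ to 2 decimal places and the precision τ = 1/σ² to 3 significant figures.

The p-quantile of Normal(μ,σ) is μ + z_p·σ, with z_{0.3} = -0.5244 and z_{0.61} = 0.2793.
Eliminate σ: μ = (z₂·x₁ − z₁·x₂)/(z₂ − z₁) = (0.2793·-0.33 − (-0.5244)·-0.22)/0.8037 = -0.26.
Then σ = (x₂ − x₁)/(z₂ − z₁) = (-0.22 − -0.33)/0.8037 = 0.14.
Precision τ = 1/σ² = 1/0.1369² = 53.4.

μ = -0.26, τ = 53.4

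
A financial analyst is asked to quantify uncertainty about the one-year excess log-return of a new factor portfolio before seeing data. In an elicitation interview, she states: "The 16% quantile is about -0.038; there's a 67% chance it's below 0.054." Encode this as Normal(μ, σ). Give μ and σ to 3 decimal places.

μ = 0.026, σ = 0.064

For Normal(μ,σ), the p-quantile is μ + z_p·σ. Here z_{0.16} = -0.9945, z_{0.67} = 0.4399.
So -0.038 = μ − 0.9945σ and 0.054 = μ + 0.4399σ.
Subtracting: σ = (0.054 − -0.038)/(0.4399 − (-0.9945)) = 0.064.
Then μ = -0.038 − (-0.9945)·0.064 = 0.026.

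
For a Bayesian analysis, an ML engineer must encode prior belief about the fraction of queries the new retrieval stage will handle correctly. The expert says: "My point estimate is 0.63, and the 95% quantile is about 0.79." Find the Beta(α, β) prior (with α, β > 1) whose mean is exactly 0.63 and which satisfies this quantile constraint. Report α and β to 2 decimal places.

With mean 0.63 fixed, write α = 0.63s, β = 0.37s where s = α+β.
Need P(θ < 0.79) = 0.95 under Beta(0.63s, 0.37s). Normal approximation: (q−m)/√(m(1−m)/s) ≈ z_{0.95} = 1.64, so s ≈ 0.63·0.37·(1.64)²/(0.79−0.63)² = 24.6.
At s = 24.6: P(θ<0.79) ≈ 0.961. Adjusting to match 0.95 gives s ≈ 21.65.
So α = 0.63·21.65 ≈ 13.64, β = 0.37·21.65 ≈ 8.01.

α ≈ 13.64, β ≈ 8.01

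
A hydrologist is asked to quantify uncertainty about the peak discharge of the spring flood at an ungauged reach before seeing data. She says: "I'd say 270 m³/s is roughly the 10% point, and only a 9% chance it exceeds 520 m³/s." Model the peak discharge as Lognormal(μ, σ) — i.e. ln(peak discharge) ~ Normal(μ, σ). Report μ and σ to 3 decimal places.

If T ~ Lognormal(μ,σ) then ln T ~ Normal(μ,σ), so the p-quantile of ln T is μ + z_p·σ.
ln(270) = 5.598 and ln(520) = 6.254; z_{0.1} = -1.282, z_{0.91} = 1.341.
σ = (6.254 − 5.598)/(1.341 − (-1.282)) = 0.250.
μ = 5.598 − (-1.282)·0.250 = 5.919.

μ ≈ 5.919, σ ≈ 0.250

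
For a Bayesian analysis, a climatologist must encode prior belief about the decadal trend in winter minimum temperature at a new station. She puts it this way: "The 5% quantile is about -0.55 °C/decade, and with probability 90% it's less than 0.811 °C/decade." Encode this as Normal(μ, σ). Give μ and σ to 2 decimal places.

μ = 0.21, σ = 0.47

The p-quantile of Normal(μ,σ) is μ + z_p·σ, with z_{0.05} = -1.645 and z_{0.9} = 1.282.
Eliminate σ: μ = (z₂·x₁ − z₁·x₂)/(z₂ − z₁) = (1.282·-0.55 − (-1.645)·0.811)/2.926 = 0.21.
Then σ = (x₂ − x₁)/(z₂ − z₁) = (0.811 − -0.55)/2.926 = 0.47.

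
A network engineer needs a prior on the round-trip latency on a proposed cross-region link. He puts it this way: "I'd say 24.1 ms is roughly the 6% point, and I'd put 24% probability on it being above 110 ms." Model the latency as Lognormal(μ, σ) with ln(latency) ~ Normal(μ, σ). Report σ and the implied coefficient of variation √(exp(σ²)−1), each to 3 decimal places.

σ ≈ 0.671, CV ≈ 0.755

If T ~ Lognormal(μ,σ) then ln T ~ Normal(μ,σ), so the p-quantile of ln T is μ + z_p·σ.
ln(24.1) = 3.182 and ln(110) = 4.7; z_{0.06} = -1.555, z_{0.76} = 0.7063.
σ = (4.7 − 3.182)/(0.7063 − (-1.555)) = 0.671.
μ = 3.182 − (-1.555)·0.671 = 4.226.
CV = √(exp(σ²)−1) = √(exp(0.4509)−1) = 0.755.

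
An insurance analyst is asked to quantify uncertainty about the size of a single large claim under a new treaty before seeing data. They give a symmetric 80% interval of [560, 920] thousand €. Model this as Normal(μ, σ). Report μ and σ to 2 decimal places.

A symmetric 80% interval runs μ ± z·σ with z = 1.282.
Half-width = 180, so σ = 180/1.282 = 140.45.
μ is the interval midpoint, 740.00.

μ = 740.00, σ = 140.45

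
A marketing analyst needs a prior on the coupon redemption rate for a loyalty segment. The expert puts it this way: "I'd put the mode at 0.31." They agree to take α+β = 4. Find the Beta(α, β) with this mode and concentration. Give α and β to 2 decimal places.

For α,β > 1 the Beta mode is (α−1)/(α+β−2). With α+β = 4, the mode is (α−1)/2.
Set (α−1)/2 = 0.31 → α = 1 + 0.31·2 = 1.62.
β = 4 − α = 2.38.

α = 1.62, β = 2.38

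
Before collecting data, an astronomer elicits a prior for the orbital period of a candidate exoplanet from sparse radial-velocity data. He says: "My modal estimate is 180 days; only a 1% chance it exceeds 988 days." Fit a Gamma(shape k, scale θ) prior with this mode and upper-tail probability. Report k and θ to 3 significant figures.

Gamma(k,θ) with k>1 has mode (k−1)θ, so θ = 180/(k−1).
Need P(X < 988) = 0.99 with θ tied to k this way. Start at k = 2, θ = 180: P(X<988) ≈ 0.973.
Too low — raise k to concentrate. Iterating converges to k ≈ 2.31.
Then θ = 180/(2.31−1) ≈ 137.

k ≈ 2.31, θ ≈ 137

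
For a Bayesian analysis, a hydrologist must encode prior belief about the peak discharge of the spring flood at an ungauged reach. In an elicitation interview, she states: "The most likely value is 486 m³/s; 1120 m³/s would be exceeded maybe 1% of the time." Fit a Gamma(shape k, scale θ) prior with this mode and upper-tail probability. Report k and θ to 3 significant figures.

k ≈ 7.85, θ ≈ 70.9

Gamma(k,θ) with k>1 has mode (k−1)θ, so θ = 486/(k−1).
Need P(X < 1120) = 0.99 with θ tied to k this way. Start at k = 2, θ = 486: P(X<1120) ≈ 0.670.
Too low — raise k to concentrate. Iterating converges to k ≈ 7.85.
Then θ = 486/(7.85−1) ≈ 70.9.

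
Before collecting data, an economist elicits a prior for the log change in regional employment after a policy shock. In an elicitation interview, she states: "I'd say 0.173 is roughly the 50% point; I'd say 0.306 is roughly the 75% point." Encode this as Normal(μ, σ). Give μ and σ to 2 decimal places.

μ = 0.17, σ = 0.20

The p-quantile of Normal(μ,σ) is μ + z_p·σ, with z_{0.5} = 0 and z_{0.75} = 0.6745.
Eliminate σ: μ = (z₂·x₁ − z₁·x₂)/(z₂ − z₁) = (0.6745·0.173 − (0)·0.306)/0.6745 = 0.17.
Then σ = (x₂ − x₁)/(z₂ − z₁) = (0.306 − 0.173)/0.6745 = 0.20.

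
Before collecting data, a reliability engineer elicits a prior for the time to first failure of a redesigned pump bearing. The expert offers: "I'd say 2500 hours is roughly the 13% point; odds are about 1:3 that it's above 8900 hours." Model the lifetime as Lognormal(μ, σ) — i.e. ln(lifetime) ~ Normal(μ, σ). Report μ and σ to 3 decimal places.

μ ≈ 8.618, σ ≈ 0.705

If T ~ Lognormal(μ,σ) then ln T ~ Normal(μ,σ), so the p-quantile of ln T is μ + z_p·σ.
ln(2500) = 7.824 and ln(8900) = 9.094; z_{0.13} = -1.126, z_{0.75} = 0.6745.
σ = (9.094 − 7.824)/(0.6745 − (-1.126)) = 0.705.
μ = 7.824 − (-1.126)·0.705 = 8.618.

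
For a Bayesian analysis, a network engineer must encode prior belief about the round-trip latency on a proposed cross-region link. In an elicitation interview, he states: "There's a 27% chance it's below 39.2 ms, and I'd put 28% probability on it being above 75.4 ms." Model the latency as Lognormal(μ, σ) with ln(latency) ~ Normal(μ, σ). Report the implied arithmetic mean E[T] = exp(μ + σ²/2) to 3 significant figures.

E[T] ≈ 63.7 ms

If T ~ Lognormal(μ,σ) then ln T ~ Normal(μ,σ), so the p-quantile of ln T is μ + z_p·σ.
ln(39.2) = 3.669 and ln(75.4) = 4.323; z_{0.27} = -0.6128, z_{0.72} = 0.5828.
σ = (4.323 − 3.669)/(0.5828 − (-0.6128)) = 0.547.
μ = 3.669 − (-0.6128)·0.547 = 4.004.
E[T] = exp(μ + σ²/2) = exp(4.004 + 0.1497) = 63.7 ms.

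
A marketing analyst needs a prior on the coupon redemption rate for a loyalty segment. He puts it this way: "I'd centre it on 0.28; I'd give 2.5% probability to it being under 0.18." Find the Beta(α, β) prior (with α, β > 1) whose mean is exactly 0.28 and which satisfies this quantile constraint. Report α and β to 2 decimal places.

α ≈ 18.77, β ≈ 48.27

With mean 0.28 fixed, write α = 0.28s, β = 0.72s where s = α+β.
Need P(θ < 0.18) = 0.025 under Beta(0.28s, 0.72s). Normal approximation: (q−m)/√(m(1−m)/s) ≈ z_{0.025} = -1.96, so s ≈ 0.28·0.72·(-1.96)²/(0.18−0.28)² = 77.4.
At s = 77.4: P(θ<0.18) ≈ 0.017. Adjusting to match 0.025 gives s ≈ 67.04.
So α = 0.28·67.04 ≈ 18.77, β = 0.72·67.04 ≈ 48.27.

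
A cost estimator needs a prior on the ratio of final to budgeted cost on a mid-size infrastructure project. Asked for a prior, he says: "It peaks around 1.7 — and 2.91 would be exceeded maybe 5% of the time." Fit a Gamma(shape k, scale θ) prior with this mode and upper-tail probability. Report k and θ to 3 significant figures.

Gamma(k,θ) with k>1 has mode (k−1)θ, so θ = 1.7/(k−1).
Need P(X < 2.91) = 0.95 with θ tied to k this way. Start at k = 2, θ = 1.7: P(X<2.91) ≈ 0.510.
Too low — raise k to concentrate. Iterating converges to k ≈ 10.7.
Then θ = 1.7/(10.7−1) ≈ 0.176.

k ≈ 10.7, θ ≈ 0.176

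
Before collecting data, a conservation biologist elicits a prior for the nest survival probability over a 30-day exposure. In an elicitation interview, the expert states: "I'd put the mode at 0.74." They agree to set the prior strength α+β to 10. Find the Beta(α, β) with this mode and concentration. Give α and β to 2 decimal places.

α = 6.92, β = 3.08

For α,β > 1 the Beta mode is (α−1)/(α+β−2). With α+β = 10, the mode is (α−1)/8.
Set (α−1)/8 = 0.74 → α = 1 + 0.74·8 = 6.92.
β = 10 − α = 3.08.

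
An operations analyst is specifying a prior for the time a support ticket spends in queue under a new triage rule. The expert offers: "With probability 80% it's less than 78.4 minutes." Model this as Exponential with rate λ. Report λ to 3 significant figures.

P(T < 78.4) = 1 − e^(−λ·78.4) = 0.8, so λ = −ln(1−0.8)/78.4 = −ln(0.2)/78.4 = 0.0205.

λ ≈ 0.0205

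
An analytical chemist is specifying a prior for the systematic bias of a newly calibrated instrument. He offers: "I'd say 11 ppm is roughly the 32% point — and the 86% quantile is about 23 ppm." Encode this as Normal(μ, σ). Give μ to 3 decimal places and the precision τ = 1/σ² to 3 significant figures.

μ = 14.626, τ = 0.0166

For Normal(μ,σ), the p-quantile is μ + z_p·σ. Here z_{0.32} = -0.4677, z_{0.86} = 1.08.
So 11 = μ − 0.4677σ and 23 = μ + 1.08σ.
Subtracting: σ = (23 − 11)/(1.08 − (-0.4677)) = 7.752.
Then μ = 11 − (-0.4677)·7.752 = 14.626.
Precision τ = 1/σ² = 1/7.752² = 0.0166.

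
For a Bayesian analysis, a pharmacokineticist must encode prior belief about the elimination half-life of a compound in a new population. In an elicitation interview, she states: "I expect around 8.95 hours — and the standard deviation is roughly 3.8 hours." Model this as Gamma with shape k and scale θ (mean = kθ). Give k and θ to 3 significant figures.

For Gamma(k, scale θ): mean = kθ, variance = kθ², so CV = 1/√k.
CV = SD/mean = 3.8/8.95 = 0.4246, hence k = 1/CV² = 5.55.
Then θ = mean/k = 8.95/5.55 = 1.61.

k ≈ 5.55, θ ≈ 1.61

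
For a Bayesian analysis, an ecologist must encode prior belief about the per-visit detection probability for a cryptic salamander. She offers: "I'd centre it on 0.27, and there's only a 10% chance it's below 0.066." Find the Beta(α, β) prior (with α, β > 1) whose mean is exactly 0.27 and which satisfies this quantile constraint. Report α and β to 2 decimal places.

α ≈ 1.50, β ≈ 4.07

With mean 0.27 fixed, write α = 0.27s, β = 0.73s where s = α+β.
Need P(θ < 0.066) = 0.1 under Beta(0.27s, 0.73s). Normal approximation: (q−m)/√(m(1−m)/s) ≈ z_{0.1} = -1.28, so s ≈ 0.27·0.73·(-1.28)²/(0.066−0.27)² = 7.8.
At s = 7.8: P(θ<0.066) ≈ 0.056. Adjusting to match 0.1 gives s ≈ 5.57.
So α = 0.27·5.57 ≈ 1.50, β = 0.73·5.57 ≈ 4.07.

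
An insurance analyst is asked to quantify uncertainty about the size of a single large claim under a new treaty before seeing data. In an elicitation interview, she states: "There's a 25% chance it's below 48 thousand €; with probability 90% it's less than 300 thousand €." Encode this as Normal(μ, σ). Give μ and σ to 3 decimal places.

For Normal(μ,σ), the p-quantile is μ + z_p·σ. Here z_{0.25} = -0.6745, z_{0.9} = 1.282.
So 48 = μ − 0.6745σ and 300 = μ + 1.282σ.
Subtracting: σ = (300 − 48)/(1.282 − (-0.6745)) = 128.832.
Then μ = 48 − (-0.6745)·128.832 = 134.896.

μ = 134.896, σ = 128.832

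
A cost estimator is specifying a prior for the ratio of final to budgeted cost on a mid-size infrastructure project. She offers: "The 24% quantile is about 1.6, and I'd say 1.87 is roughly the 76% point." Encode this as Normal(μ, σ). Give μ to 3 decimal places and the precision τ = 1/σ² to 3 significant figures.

μ = 1.735, τ = 27.4

For Normal(μ,σ), the p-quantile is μ + z_p·σ. Here z_{0.24} = -0.7063, z_{0.76} = 0.7063.
So 1.6 = μ − 0.7063σ and 1.87 = μ + 0.7063σ.
Subtracting: σ = (1.87 − 1.6)/(0.7063 − (-0.7063)) = 0.191.
Then μ = 1.6 − (-0.7063)·0.191 = 1.735.
Precision τ = 1/σ² = 1/0.1911² = 27.4.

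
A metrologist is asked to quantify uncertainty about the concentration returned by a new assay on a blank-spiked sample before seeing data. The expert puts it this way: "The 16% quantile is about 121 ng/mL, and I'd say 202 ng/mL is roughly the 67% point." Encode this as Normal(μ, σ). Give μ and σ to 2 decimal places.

μ = 177.16, σ = 56.47

The p-quantile of Normal(μ,σ) is μ + z_p·σ, with z_{0.16} = -0.9945 and z_{0.67} = 0.4399.
Eliminate σ: μ = (z₂·x₁ − z₁·x₂)/(z₂ − z₁) = (0.4399·121 − (-0.9945)·202)/1.434 = 177.16.
Then σ = (x₂ − x₁)/(z₂ − z₁) = (202 − 121)/1.434 = 56.47.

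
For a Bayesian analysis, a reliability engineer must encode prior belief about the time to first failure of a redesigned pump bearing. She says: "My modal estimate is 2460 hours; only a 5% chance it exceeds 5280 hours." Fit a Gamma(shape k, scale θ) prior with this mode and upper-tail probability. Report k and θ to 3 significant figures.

k ≈ 5.73, θ ≈ 520

Gamma(k,θ) with k>1 has mode (k−1)θ, so θ = 2460/(k−1).
Need P(X < 5280) = 0.95 with θ tied to k this way. Start at k = 2, θ = 2460: P(X<5280) ≈ 0.632.
Too low — raise k to concentrate. Iterating converges to k ≈ 5.73.
Then θ = 2460/(5.73−1) ≈ 520.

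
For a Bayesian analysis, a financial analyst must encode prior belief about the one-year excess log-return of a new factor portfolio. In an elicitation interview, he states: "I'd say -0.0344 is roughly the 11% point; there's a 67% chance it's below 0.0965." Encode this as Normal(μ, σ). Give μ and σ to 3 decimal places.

μ = 0.062, σ = 0.079

The p-quantile of Normal(μ,σ) is μ + z_p·σ, with z_{0.11} = -1.227 and z_{0.67} = 0.4399.
Eliminate σ: μ = (z₂·x₁ − z₁·x₂)/(z₂ − z₁) = (0.4399·-0.0344 − (-1.227)·0.0965)/1.666 = 0.062.
Then σ = (x₂ − x₁)/(z₂ − z₁) = (0.0965 − -0.0344)/1.666 = 0.079.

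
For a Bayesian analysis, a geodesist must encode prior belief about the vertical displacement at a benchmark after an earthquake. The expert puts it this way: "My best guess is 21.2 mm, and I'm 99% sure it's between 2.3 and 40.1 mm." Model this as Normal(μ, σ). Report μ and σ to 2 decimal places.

μ = 21.20, σ = 7.34

A symmetric 99% interval runs μ ± z·σ with z = 2.576.
Half-width = 18.9, so σ = 18.9/2.576 = 7.34.
μ is the stated best guess, 21.20.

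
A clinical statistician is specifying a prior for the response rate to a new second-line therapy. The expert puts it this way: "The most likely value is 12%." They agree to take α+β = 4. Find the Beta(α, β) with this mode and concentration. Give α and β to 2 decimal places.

α = 1.24, β = 2.76

For α,β > 1 the Beta mode is (α−1)/(α+β−2). With α+β = 4, the mode is (α−1)/2.
Set (α−1)/2 = 0.12 → α = 1 + 0.12·2 = 1.24.
β = 4 − α = 2.76.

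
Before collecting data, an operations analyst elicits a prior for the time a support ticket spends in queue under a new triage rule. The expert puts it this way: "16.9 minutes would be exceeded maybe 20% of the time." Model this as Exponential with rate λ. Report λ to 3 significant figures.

λ ≈ 0.0952

P(T > 16.9) = e^(−λ·16.9) = 0.2, so λ = −ln(0.2)/16.9 = 0.0952.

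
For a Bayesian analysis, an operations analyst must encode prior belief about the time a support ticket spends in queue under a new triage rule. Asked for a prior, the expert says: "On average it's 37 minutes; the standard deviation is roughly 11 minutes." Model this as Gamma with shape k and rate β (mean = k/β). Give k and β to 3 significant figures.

For Gamma(k, rate β): mean = k/β, variance = k/β², so CV = 1/√k.
CV = SD/mean = 11/37 = 0.2973, hence k = 1/CV² = 11.3.
Then β = k/mean = 11.3/37 = 0.306.

k ≈ 11.3, β ≈ 0.306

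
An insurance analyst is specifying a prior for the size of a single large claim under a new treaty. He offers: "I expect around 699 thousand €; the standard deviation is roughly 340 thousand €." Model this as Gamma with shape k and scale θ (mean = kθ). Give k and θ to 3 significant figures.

For Gamma(k, scale θ): mean = kθ, variance = kθ², so CV = 1/√k.
CV = SD/mean = 340/699 = 0.4864, hence k = 1/CV² = 4.23.
Then θ = mean/k = 699/4.23 = 165.

k ≈ 4.23, θ ≈ 165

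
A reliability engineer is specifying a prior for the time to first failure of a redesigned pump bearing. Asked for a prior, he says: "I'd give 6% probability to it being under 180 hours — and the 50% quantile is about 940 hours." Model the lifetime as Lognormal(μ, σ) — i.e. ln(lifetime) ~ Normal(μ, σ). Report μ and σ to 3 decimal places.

If T ~ Lognormal(μ,σ) then ln T ~ Normal(μ,σ), so the p-quantile of ln T is μ + z_p·σ.
ln(180) = 5.193 and ln(940) = 6.846; z_{0.06} = -1.555, z_{0.5} = 0.
σ = (6.846 − 5.193)/(0 − (-1.555)) = 1.063.
μ = 5.193 − (-1.555)·1.063 = 6.846.

μ ≈ 6.846, σ ≈ 1.063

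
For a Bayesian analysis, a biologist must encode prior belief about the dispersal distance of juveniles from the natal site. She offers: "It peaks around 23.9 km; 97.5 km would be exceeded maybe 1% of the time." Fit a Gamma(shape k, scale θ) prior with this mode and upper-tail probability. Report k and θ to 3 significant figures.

Gamma(k,θ) with k>1 has mode (k−1)θ, so θ = 23.9/(k−1).
Need P(X < 97.5) = 0.99 with θ tied to k this way. Start at k = 2, θ = 23.9: P(X<97.5) ≈ 0.914.
Too low — raise k to concentrate. Iterating converges to k ≈ 3.1.
Then θ = 23.9/(3.1−1) ≈ 11.4.

k ≈ 3.1, θ ≈ 11.4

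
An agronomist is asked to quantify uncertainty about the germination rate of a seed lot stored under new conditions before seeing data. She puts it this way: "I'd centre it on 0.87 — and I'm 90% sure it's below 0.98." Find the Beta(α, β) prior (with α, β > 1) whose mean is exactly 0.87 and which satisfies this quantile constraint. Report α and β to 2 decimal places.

α ≈ 7.79, β ≈ 1.16

With mean 0.87 fixed, write α = 0.87s, β = 0.13s where s = α+β.
Need P(θ < 0.98) = 0.9 under Beta(0.87s, 0.13s). Normal approximation: (q−m)/√(m(1−m)/s) ≈ z_{0.9} = 1.28, so s ≈ 0.87·0.13·(1.28)²/(0.98−0.87)² = 15.4.
At s = 15.4: P(θ<0.98) ≈ 0.967. Adjusting to match 0.9 gives s ≈ 8.95.
So α = 0.87·8.95 ≈ 7.79, β = 0.13·8.95 ≈ 1.16.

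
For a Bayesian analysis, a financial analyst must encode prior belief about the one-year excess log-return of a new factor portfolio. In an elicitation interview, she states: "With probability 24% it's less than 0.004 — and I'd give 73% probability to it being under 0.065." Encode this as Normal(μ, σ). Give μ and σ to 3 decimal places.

μ = 0.037, σ = 0.046

The p-quantile of Normal(μ,σ) is μ + z_p·σ, with z_{0.24} = -0.7063 and z_{0.73} = 0.6128.
Eliminate σ: μ = (z₂·x₁ − z₁·x₂)/(z₂ − z₁) = (0.6128·0.004 − (-0.7063)·0.065)/1.319 = 0.037.
Then σ = (x₂ − x₁)/(z₂ − z₁) = (0.065 − 0.004)/1.319 = 0.046.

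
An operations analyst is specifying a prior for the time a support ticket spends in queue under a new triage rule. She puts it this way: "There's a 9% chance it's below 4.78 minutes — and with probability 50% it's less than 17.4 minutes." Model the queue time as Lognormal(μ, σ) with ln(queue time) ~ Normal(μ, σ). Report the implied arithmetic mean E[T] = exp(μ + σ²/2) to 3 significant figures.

If T ~ Lognormal(μ,σ) then ln T ~ Normal(μ,σ), so the p-quantile of ln T is μ + z_p·σ.
ln(4.78) = 1.564 and ln(17.4) = 2.856; z_{0.09} = -1.341, z_{0.5} = 0.
σ = (2.856 − 1.564)/(0 − (-1.341)) = 0.964.
μ = 1.564 − (-1.341)·0.964 = 2.856.
E[T] = exp(μ + σ²/2) = exp(2.856 + 0.4643) = 27.7 minutes.

E[T] ≈ 27.7 minutes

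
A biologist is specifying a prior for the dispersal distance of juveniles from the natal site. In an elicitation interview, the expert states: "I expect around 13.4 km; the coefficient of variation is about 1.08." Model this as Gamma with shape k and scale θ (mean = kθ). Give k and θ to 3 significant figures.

k ≈ 0.857, θ ≈ 15.6

For Gamma(k, scale θ): mean = kθ, variance = kθ², so CV = 1/√k.
CV = 1.08, hence k = 1/CV² = 0.857.
Then θ = mean/k = 13.4/0.857 = 15.6.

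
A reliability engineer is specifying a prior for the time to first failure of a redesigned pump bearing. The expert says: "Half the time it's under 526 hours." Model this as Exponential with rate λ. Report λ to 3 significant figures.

λ ≈ 0.00132

Exponential median = ln 2 / λ, so λ = ln 2 / 526.0 = 0.00132.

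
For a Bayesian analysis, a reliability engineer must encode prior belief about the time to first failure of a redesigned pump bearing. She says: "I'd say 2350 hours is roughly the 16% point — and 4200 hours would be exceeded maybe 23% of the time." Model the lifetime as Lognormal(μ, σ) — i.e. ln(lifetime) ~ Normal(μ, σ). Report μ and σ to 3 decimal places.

μ ≈ 8.095, σ ≈ 0.335

If T ~ Lognormal(μ,σ) then ln T ~ Normal(μ,σ), so the p-quantile of ln T is μ + z_p·σ.
ln(2350) = 7.762 and ln(4200) = 8.343; z_{0.16} = -0.9945, z_{0.77} = 0.7388.
σ = (8.343 − 7.762)/(0.7388 − (-0.9945)) = 0.335.
μ = 7.762 − (-0.9945)·0.335 = 8.095.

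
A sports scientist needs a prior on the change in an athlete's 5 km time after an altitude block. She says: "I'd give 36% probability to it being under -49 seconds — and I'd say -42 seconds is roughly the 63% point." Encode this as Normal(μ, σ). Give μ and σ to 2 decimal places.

For Normal(μ,σ), the p-quantile is μ + z_p·σ. Here z_{0.36} = -0.3585, z_{0.63} = 0.3319.
So -49 = μ − 0.3585σ and -42 = μ + 0.3319σ.
Subtracting: σ = (-42 − -49)/(0.3319 − (-0.3585)) = 10.14.
Then μ = -49 − (-0.3585)·10.14 = -45.37.

μ = -45.37, σ = 10.14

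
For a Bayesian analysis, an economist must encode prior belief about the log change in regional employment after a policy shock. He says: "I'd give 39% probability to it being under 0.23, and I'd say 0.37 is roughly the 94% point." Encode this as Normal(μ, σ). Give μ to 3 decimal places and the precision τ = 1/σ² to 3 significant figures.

For Normal(μ,σ), the p-quantile is μ + z_p·σ. Here z_{0.39} = -0.2793, z_{0.94} = 1.555.
So 0.23 = μ − 0.2793σ and 0.37 = μ + 1.555σ.
Subtracting: σ = (0.37 − 0.23)/(1.555 − (-0.2793)) = 0.076.
Then μ = 0.23 − (-0.2793)·0.076 = 0.251.
Precision τ = 1/σ² = 1/0.07633² = 172.

μ = 0.251, τ = 172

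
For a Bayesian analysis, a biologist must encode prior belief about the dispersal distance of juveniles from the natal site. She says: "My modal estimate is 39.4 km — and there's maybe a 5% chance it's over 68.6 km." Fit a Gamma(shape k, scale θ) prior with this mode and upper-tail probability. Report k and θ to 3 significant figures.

Gamma(k,θ) with k>1 has mode (k−1)θ, so θ = 39.4/(k−1).
Need P(X < 68.6) = 0.95 with θ tied to k this way. Start at k = 2, θ = 39.4: P(X<68.6) ≈ 0.519.
Too low — raise k to concentrate. Iterating converges to k ≈ 10.1.
Then θ = 39.4/(10.1−1) ≈ 4.34.

k ≈ 10.1, θ ≈ 4.34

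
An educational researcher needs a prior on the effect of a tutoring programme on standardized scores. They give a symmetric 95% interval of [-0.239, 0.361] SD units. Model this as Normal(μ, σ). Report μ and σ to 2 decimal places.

μ = 0.06, σ = 0.15

A symmetric 95% interval runs μ ± z·σ with z = 1.96.
Half-width = 0.3, so σ = 0.3/1.96 = 0.15.
μ is the interval midpoint, 0.06.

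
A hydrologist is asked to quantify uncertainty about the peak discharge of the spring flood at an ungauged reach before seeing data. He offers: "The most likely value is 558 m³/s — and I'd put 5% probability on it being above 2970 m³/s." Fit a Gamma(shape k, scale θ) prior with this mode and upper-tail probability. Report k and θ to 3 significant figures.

k ≈ 1.84, θ ≈ 662

Gamma(k,θ) with k>1 has mode (k−1)θ, so θ = 558/(k−1).
Need P(X < 2970) = 0.95 with θ tied to k this way. Start at k = 2, θ = 558: P(X<2970) ≈ 0.969.
Too high — lower k to spread out. Iterating converges to k ≈ 1.84.
Then θ = 558/(1.84−1) ≈ 662.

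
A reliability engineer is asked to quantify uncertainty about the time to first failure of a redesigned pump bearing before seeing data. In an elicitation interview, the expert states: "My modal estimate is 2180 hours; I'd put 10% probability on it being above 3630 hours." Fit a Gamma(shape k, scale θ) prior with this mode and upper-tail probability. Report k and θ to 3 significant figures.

k ≈ 8.26, θ ≈ 300

Gamma(k,θ) with k>1 has mode (k−1)θ, so θ = 2180/(k−1).
Need P(X < 3630) = 0.9 with θ tied to k this way. Start at k = 2, θ = 2180: P(X<3630) ≈ 0.496.
Too low — raise k to concentrate. Iterating converges to k ≈ 8.26.
Then θ = 2180/(8.26−1) ≈ 300.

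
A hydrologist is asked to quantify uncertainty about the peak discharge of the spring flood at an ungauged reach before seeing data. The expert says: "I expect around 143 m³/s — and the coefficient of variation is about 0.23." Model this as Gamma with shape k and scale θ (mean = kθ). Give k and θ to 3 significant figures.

For Gamma(k, scale θ): mean = kθ, variance = kθ², so CV = 1/√k.
CV = 0.23, hence k = 1/CV² = 18.9.
Then θ = mean/k = 143/18.9 = 7.56.

k ≈ 18.9, θ ≈ 7.56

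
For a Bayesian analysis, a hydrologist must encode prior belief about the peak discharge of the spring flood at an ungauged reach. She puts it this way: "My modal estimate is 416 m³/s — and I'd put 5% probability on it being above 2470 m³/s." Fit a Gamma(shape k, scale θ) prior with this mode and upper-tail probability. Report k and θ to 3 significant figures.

k ≈ 1.72, θ ≈ 576

Gamma(k,θ) with k>1 has mode (k−1)θ, so θ = 416/(k−1).
Need P(X < 2470) = 0.95 with θ tied to k this way. Start at k = 2, θ = 416: P(X<2470) ≈ 0.982.
Too high — lower k to spread out. Iterating converges to k ≈ 1.72.
Then θ = 416/(1.72−1) ≈ 576.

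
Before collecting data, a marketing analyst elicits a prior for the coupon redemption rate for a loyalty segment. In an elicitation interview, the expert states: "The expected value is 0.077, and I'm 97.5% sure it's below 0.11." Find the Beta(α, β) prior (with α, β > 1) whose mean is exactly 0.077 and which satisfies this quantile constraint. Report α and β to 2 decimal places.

With mean 0.077 fixed, write α = 0.077s, β = 0.923s where s = α+β.
Need P(θ < 0.11) = 0.975 under Beta(0.077s, 0.923s). Normal approximation: (q−m)/√(m(1−m)/s) ≈ z_{0.975} = 1.96, so s ≈ 0.077·0.923·(1.96)²/(0.11−0.077)² = 250.7.
At s = 250.7: P(θ<0.11) ≈ 0.965. Adjusting to match 0.975 gives s ≈ 294.48.
So α = 0.077·294.48 ≈ 22.67, β = 0.923·294.48 ≈ 271.80.

α ≈ 22.67, β ≈ 271.80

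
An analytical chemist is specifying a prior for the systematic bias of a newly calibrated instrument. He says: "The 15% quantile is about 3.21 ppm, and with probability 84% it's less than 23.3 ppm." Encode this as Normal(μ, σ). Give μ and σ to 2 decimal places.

μ = 13.46, σ = 9.89

For Normal(μ,σ), the p-quantile is μ + z_p·σ. Here z_{0.15} = -1.036, z_{0.84} = 0.9945.
So 3.21 = μ − 1.036σ and 23.3 = μ + 0.9945σ.
Subtracting: σ = (23.3 − 3.21)/(0.9945 − (-1.036)) = 9.89.
Then μ = 3.21 − (-1.036)·9.89 = 13.46.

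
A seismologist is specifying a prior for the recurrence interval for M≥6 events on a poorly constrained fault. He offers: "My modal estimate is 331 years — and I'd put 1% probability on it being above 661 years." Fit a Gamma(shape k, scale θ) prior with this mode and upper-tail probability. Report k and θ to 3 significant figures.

k ≈ 11.3, θ ≈ 32.2

Gamma(k,θ) with k>1 has mode (k−1)θ, so θ = 331/(k−1).
Need P(X < 661) = 0.99 with θ tied to k this way. Start at k = 2, θ = 331: P(X<661) ≈ 0.593.
Too low — raise k to concentrate. Iterating converges to k ≈ 11.3.
Then θ = 331/(11.3−1) ≈ 32.2.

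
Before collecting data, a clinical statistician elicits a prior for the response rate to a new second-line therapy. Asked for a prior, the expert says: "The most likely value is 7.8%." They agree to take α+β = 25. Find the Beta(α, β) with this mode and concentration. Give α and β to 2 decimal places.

α = 2.79, β = 22.21

For α,β > 1 the Beta mode is (α−1)/(α+β−2). With α+β = 25, the mode is (α−1)/23.
Set (α−1)/23 = 0.078 → α = 1 + 0.078·23 = 2.79.
β = 25 − α = 22.21.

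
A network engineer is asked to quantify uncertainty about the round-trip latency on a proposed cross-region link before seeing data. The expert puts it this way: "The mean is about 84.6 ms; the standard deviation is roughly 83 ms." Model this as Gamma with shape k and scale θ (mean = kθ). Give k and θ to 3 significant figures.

For Gamma(k, scale θ): mean = kθ, variance = kθ², so CV = 1/√k.
CV = SD/mean = 83/84.6 = 0.9811, hence k = 1/CV² = 1.04.
Then θ = mean/k = 84.6/1.04 = 81.4.

k ≈ 1.04, θ ≈ 81.4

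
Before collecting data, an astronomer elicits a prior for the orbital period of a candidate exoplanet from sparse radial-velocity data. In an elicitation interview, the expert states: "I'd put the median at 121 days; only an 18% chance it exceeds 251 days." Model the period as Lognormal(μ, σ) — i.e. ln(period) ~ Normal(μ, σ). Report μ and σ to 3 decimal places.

If T ~ Lognormal(μ,σ) then ln T ~ Normal(μ,σ), so the p-quantile of ln T is μ + z_p·σ.
ln(121) = 4.796 and ln(251) = 5.525; z_{0.5} = 0, z_{0.82} = 0.9154.
σ = (5.525 − 4.796)/(0.9154 − (0)) = 0.797.
μ = 4.796 − (0)·0.797 = 4.796.

μ ≈ 4.796, σ ≈ 0.797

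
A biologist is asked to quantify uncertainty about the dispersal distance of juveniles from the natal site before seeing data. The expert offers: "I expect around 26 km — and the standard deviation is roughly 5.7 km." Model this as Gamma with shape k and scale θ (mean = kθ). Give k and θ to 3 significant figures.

For Gamma(k, scale θ): mean = kθ, variance = kθ², so CV = 1/√k.
CV = SD/mean = 5.7/26 = 0.2192, hence k = 1/CV² = 20.8.
Then θ = mean/k = 26/20.8 = 1.25.

k ≈ 20.8, θ ≈ 1.25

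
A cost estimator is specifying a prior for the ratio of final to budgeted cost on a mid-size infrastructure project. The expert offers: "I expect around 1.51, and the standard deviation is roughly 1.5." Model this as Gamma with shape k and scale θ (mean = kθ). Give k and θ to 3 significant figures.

For Gamma(k, scale θ): mean = kθ, variance = kθ², so CV = 1/√k.
CV = SD/mean = 1.5/1.51 = 0.9934, hence k = 1/CV² = 1.01.
Then θ = mean/k = 1.51/1.01 = 1.49.

k ≈ 1.01, θ ≈ 1.49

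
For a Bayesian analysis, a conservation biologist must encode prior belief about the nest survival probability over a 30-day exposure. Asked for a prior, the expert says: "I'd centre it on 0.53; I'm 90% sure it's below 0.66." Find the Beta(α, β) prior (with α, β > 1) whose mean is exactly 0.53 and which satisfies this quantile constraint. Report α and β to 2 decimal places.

With mean 0.53 fixed, write α = 0.53s, β = 0.47s where s = α+β.
Need P(θ < 0.66) = 0.9 under Beta(0.53s, 0.47s). Normal approximation: (q−m)/√(m(1−m)/s) ≈ z_{0.9} = 1.28, so s ≈ 0.53·0.47·(1.28)²/(0.66−0.53)² = 24.2.
At s = 24.2: P(θ<0.66) ≈ 0.903. Adjusting to match 0.9 gives s ≈ 23.65.
So α = 0.53·23.65 ≈ 12.54, β = 0.47·23.65 ≈ 11.12.

α ≈ 12.54, β ≈ 11.12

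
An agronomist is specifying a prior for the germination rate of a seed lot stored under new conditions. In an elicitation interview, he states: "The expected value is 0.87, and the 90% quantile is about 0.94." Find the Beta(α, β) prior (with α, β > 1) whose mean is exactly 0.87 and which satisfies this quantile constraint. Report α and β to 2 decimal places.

With mean 0.87 fixed, write α = 0.87s, β = 0.13s where s = α+β.
Need P(θ < 0.94) = 0.9 under Beta(0.87s, 0.13s). Normal approximation: (q−m)/√(m(1−m)/s) ≈ z_{0.9} = 1.28, so s ≈ 0.87·0.13·(1.28)²/(0.94−0.87)² = 37.9.
At s = 37.9: P(θ<0.94) ≈ 0.927. Adjusting to match 0.9 gives s ≈ 30.86.
So α = 0.87·30.86 ≈ 26.85, β = 0.13·30.86 ≈ 4.01.

α ≈ 26.85, β ≈ 4.01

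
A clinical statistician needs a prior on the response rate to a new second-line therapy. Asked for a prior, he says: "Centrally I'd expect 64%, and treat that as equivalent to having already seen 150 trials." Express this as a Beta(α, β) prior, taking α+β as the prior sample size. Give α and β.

Under the effective-sample-size interpretation, Beta(α, β) has prior mean α/(α+β) and prior sample size α+β.
So α+β = 150 and α/(α+β) = 0.64, giving α = 0.64·150 = 96 and β = 150 − 96 = 54.

α = 96, β = 54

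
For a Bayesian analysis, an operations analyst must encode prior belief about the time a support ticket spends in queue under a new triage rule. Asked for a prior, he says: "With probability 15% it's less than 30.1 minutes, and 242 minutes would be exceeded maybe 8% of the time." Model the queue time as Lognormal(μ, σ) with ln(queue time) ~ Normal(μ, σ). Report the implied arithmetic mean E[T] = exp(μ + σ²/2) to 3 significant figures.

E[T] ≈ 105 minutes

If T ~ Lognormal(μ,σ) then ln T ~ Normal(μ,σ), so the p-quantile of ln T is μ + z_p·σ.
ln(30.1) = 3.405 and ln(242) = 5.489; z_{0.15} = -1.036, z_{0.92} = 1.405.
σ = (5.489 − 3.405)/(1.405 − (-1.036)) = 0.854.
μ = 3.405 − (-1.036)·0.854 = 4.289.
E[T] = exp(μ + σ²/2) = exp(4.289 + 0.3644) = 105 minutes.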